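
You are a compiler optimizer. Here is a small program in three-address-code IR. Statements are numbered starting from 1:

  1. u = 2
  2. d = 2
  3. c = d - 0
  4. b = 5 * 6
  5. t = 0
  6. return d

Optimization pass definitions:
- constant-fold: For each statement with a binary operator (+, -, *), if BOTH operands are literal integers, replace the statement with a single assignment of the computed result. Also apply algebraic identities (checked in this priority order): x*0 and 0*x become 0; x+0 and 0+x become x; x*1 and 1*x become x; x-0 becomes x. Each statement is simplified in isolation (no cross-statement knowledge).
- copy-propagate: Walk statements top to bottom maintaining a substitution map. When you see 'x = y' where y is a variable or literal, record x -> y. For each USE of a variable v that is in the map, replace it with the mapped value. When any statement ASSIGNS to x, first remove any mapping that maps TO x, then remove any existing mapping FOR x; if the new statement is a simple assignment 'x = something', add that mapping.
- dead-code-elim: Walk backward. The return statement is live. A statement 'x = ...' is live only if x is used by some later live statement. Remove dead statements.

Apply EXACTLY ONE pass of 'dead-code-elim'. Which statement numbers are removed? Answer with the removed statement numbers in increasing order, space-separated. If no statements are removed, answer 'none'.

Answer: 1 3 4 5

Derivation:
Backward liveness scan:
Stmt 1 'u = 2': DEAD (u not in live set [])
Stmt 2 'd = 2': KEEP (d is live); live-in = []
Stmt 3 'c = d - 0': DEAD (c not in live set ['d'])
Stmt 4 'b = 5 * 6': DEAD (b not in live set ['d'])
Stmt 5 't = 0': DEAD (t not in live set ['d'])
Stmt 6 'return d': KEEP (return); live-in = ['d']
Removed statement numbers: [1, 3, 4, 5]
Surviving IR:
  d = 2
  return d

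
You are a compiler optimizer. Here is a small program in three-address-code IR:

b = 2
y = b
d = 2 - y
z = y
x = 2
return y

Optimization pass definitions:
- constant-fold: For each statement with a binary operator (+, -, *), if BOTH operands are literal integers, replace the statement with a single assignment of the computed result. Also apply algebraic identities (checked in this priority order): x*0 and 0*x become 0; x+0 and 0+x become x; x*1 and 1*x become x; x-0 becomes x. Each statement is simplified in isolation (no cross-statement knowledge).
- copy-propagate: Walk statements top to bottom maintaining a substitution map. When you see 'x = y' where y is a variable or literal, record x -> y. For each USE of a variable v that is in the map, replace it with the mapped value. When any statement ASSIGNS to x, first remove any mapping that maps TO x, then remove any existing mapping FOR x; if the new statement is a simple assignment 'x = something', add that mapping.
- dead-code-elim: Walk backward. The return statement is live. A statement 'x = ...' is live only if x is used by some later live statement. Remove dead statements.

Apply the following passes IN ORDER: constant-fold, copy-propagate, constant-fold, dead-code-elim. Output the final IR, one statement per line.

Initial IR:
  b = 2
  y = b
  d = 2 - y
  z = y
  x = 2
  return y
After constant-fold (6 stmts):
  b = 2
  y = b
  d = 2 - y
  z = y
  x = 2
  return y
After copy-propagate (6 stmts):
  b = 2
  y = 2
  d = 2 - 2
  z = 2
  x = 2
  return 2
After constant-fold (6 stmts):
  b = 2
  y = 2
  d = 0
  z = 2
  x = 2
  return 2
After dead-code-elim (1 stmts):
  return 2

Answer: return 2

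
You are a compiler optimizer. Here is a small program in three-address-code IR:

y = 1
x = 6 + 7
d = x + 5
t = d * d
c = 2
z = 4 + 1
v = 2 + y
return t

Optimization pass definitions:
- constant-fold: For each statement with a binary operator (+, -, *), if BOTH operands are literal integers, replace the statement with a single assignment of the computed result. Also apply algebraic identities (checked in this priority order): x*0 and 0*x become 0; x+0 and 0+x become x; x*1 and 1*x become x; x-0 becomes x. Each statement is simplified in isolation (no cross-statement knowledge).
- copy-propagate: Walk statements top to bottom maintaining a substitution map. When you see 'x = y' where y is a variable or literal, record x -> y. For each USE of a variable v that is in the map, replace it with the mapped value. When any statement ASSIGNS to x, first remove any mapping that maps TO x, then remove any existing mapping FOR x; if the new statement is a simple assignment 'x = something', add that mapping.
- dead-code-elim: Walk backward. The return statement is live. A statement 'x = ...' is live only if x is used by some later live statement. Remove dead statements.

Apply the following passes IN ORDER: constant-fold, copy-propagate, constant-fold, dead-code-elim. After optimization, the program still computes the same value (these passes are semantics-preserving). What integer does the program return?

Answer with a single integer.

Initial IR:
  y = 1
  x = 6 + 7
  d = x + 5
  t = d * d
  c = 2
  z = 4 + 1
  v = 2 + y
  return t
After constant-fold (8 stmts):
  y = 1
  x = 13
  d = x + 5
  t = d * d
  c = 2
  z = 5
  v = 2 + y
  return t
After copy-propagate (8 stmts):
  y = 1
  x = 13
  d = 13 + 5
  t = d * d
  c = 2
  z = 5
  v = 2 + 1
  return t
After constant-fold (8 stmts):
  y = 1
  x = 13
  d = 18
  t = d * d
  c = 2
  z = 5
  v = 3
  return t
After dead-code-elim (3 stmts):
  d = 18
  t = d * d
  return t
Evaluate:
  y = 1  =>  y = 1
  x = 6 + 7  =>  x = 13
  d = x + 5  =>  d = 18
  t = d * d  =>  t = 324
  c = 2  =>  c = 2
  z = 4 + 1  =>  z = 5
  v = 2 + y  =>  v = 3
  return t = 324

Answer: 324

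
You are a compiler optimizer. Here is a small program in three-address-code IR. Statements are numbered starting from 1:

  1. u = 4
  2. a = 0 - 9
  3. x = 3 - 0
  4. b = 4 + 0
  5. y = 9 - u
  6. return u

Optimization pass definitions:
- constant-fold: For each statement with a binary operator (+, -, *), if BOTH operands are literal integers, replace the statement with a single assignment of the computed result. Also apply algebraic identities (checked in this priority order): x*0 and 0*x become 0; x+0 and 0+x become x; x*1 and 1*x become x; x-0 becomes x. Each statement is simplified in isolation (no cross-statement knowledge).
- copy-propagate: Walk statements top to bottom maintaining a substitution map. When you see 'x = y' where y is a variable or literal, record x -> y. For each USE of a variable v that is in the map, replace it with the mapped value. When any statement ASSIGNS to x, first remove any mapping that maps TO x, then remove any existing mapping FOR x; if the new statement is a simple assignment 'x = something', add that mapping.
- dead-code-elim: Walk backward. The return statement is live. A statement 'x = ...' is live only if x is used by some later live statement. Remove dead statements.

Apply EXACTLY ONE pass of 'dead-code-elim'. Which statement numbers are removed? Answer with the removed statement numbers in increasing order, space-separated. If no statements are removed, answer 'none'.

Backward liveness scan:
Stmt 1 'u = 4': KEEP (u is live); live-in = []
Stmt 2 'a = 0 - 9': DEAD (a not in live set ['u'])
Stmt 3 'x = 3 - 0': DEAD (x not in live set ['u'])
Stmt 4 'b = 4 + 0': DEAD (b not in live set ['u'])
Stmt 5 'y = 9 - u': DEAD (y not in live set ['u'])
Stmt 6 'return u': KEEP (return); live-in = ['u']
Removed statement numbers: [2, 3, 4, 5]
Surviving IR:
  u = 4
  return u

Answer: 2 3 4 5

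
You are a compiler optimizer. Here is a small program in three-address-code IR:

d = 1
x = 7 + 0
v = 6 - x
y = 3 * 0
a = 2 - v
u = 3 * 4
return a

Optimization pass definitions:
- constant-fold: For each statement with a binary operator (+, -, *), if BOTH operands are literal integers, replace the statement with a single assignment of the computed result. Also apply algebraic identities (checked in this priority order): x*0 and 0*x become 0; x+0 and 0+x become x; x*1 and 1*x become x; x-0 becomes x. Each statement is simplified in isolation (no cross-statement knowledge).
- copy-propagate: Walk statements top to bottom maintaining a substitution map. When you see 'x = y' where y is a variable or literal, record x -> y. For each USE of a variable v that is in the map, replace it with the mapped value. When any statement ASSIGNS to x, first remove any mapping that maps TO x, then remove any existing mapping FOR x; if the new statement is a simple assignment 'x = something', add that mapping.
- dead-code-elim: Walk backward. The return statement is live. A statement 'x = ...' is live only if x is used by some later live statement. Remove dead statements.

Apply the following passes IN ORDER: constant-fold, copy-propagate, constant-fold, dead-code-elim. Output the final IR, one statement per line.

Answer: v = -1
a = 2 - v
return a

Derivation:
Initial IR:
  d = 1
  x = 7 + 0
  v = 6 - x
  y = 3 * 0
  a = 2 - v
  u = 3 * 4
  return a
After constant-fold (7 stmts):
  d = 1
  x = 7
  v = 6 - x
  y = 0
  a = 2 - v
  u = 12
  return a
After copy-propagate (7 stmts):
  d = 1
  x = 7
  v = 6 - 7
  y = 0
  a = 2 - v
  u = 12
  return a
After constant-fold (7 stmts):
  d = 1
  x = 7
  v = -1
  y = 0
  a = 2 - v
  u = 12
  return a
After dead-code-elim (3 stmts):
  v = -1
  a = 2 - v
  return a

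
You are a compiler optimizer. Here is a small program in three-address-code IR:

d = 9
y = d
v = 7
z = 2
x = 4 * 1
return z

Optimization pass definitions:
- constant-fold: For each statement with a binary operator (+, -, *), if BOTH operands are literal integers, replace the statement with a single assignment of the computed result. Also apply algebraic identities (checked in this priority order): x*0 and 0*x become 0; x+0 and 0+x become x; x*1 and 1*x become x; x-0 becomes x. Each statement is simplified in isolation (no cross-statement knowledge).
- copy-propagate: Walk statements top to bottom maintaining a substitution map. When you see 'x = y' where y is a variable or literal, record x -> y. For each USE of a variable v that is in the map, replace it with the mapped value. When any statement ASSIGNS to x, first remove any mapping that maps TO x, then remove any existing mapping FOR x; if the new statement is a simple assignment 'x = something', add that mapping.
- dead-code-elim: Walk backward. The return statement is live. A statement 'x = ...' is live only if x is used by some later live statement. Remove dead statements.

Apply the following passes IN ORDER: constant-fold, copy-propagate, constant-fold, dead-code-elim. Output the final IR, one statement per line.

Initial IR:
  d = 9
  y = d
  v = 7
  z = 2
  x = 4 * 1
  return z
After constant-fold (6 stmts):
  d = 9
  y = d
  v = 7
  z = 2
  x = 4
  return z
After copy-propagate (6 stmts):
  d = 9
  y = 9
  v = 7
  z = 2
  x = 4
  return 2
After constant-fold (6 stmts):
  d = 9
  y = 9
  v = 7
  z = 2
  x = 4
  return 2
After dead-code-elim (1 stmts):
  return 2

Answer: return 2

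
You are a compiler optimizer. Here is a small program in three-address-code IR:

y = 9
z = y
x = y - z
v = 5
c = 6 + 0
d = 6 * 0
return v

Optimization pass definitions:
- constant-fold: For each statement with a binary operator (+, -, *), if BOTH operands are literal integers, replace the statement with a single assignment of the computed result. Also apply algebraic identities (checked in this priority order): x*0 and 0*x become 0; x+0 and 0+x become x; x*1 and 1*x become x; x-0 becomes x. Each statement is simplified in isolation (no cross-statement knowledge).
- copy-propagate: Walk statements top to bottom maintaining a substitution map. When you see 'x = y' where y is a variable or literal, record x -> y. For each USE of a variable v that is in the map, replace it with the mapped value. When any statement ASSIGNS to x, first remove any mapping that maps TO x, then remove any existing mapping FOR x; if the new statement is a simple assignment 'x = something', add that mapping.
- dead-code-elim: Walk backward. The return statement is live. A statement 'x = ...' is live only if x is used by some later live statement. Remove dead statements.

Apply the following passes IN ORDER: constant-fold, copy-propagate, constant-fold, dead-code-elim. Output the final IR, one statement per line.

Initial IR:
  y = 9
  z = y
  x = y - z
  v = 5
  c = 6 + 0
  d = 6 * 0
  return v
After constant-fold (7 stmts):
  y = 9
  z = y
  x = y - z
  v = 5
  c = 6
  d = 0
  return v
After copy-propagate (7 stmts):
  y = 9
  z = 9
  x = 9 - 9
  v = 5
  c = 6
  d = 0
  return 5
After constant-fold (7 stmts):
  y = 9
  z = 9
  x = 0
  v = 5
  c = 6
  d = 0
  return 5
After dead-code-elim (1 stmts):
  return 5

Answer: return 5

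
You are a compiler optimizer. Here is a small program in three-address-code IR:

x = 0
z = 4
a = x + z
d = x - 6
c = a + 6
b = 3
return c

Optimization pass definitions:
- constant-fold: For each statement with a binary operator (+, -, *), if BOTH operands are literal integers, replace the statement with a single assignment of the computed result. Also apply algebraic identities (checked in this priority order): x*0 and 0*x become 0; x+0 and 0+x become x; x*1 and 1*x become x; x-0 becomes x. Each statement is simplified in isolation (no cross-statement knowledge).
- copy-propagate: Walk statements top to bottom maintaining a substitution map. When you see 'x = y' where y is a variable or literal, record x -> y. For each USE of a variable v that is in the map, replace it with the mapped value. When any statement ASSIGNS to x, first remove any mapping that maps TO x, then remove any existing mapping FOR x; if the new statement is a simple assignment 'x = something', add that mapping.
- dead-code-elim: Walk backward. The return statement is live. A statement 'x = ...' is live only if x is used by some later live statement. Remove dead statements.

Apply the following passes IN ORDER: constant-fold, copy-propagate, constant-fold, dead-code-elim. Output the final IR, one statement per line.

Answer: a = 4
c = a + 6
return c

Derivation:
Initial IR:
  x = 0
  z = 4
  a = x + z
  d = x - 6
  c = a + 6
  b = 3
  return c
After constant-fold (7 stmts):
  x = 0
  z = 4
  a = x + z
  d = x - 6
  c = a + 6
  b = 3
  return c
After copy-propagate (7 stmts):
  x = 0
  z = 4
  a = 0 + 4
  d = 0 - 6
  c = a + 6
  b = 3
  return c
After constant-fold (7 stmts):
  x = 0
  z = 4
  a = 4
  d = -6
  c = a + 6
  b = 3
  return c
After dead-code-elim (3 stmts):
  a = 4
  c = a + 6
  return c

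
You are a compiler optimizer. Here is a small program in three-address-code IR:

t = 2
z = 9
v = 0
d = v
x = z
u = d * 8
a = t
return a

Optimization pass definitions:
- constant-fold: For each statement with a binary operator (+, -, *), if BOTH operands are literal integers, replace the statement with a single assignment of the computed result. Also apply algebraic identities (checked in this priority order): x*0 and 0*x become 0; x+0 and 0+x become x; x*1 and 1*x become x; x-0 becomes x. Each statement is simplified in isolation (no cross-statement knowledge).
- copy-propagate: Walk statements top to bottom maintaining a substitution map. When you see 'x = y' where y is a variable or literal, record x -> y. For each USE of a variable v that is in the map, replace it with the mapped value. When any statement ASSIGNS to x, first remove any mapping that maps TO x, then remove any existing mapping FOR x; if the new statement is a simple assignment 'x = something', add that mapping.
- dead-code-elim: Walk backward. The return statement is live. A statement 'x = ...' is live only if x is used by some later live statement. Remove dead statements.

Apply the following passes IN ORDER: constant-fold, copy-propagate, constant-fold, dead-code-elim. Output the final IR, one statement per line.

Initial IR:
  t = 2
  z = 9
  v = 0
  d = v
  x = z
  u = d * 8
  a = t
  return a
After constant-fold (8 stmts):
  t = 2
  z = 9
  v = 0
  d = v
  x = z
  u = d * 8
  a = t
  return a
After copy-propagate (8 stmts):
  t = 2
  z = 9
  v = 0
  d = 0
  x = 9
  u = 0 * 8
  a = 2
  return 2
After constant-fold (8 stmts):
  t = 2
  z = 9
  v = 0
  d = 0
  x = 9
  u = 0
  a = 2
  return 2
After dead-code-elim (1 stmts):
  return 2

Answer: return 2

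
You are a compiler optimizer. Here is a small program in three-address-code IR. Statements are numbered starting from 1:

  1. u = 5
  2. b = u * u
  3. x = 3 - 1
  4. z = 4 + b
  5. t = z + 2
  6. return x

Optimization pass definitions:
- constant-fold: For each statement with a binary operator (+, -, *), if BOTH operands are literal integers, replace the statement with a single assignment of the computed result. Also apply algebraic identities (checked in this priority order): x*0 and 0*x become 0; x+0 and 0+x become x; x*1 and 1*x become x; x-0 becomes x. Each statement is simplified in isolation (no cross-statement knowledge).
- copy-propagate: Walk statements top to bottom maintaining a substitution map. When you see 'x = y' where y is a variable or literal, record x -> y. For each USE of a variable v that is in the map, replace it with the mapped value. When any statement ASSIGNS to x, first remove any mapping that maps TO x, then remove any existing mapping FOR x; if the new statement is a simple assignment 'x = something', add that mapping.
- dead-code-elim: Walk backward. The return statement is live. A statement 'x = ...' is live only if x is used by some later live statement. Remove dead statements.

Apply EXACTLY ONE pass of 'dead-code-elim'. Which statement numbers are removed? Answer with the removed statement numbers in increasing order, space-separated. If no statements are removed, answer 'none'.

Backward liveness scan:
Stmt 1 'u = 5': DEAD (u not in live set [])
Stmt 2 'b = u * u': DEAD (b not in live set [])
Stmt 3 'x = 3 - 1': KEEP (x is live); live-in = []
Stmt 4 'z = 4 + b': DEAD (z not in live set ['x'])
Stmt 5 't = z + 2': DEAD (t not in live set ['x'])
Stmt 6 'return x': KEEP (return); live-in = ['x']
Removed statement numbers: [1, 2, 4, 5]
Surviving IR:
  x = 3 - 1
  return x

Answer: 1 2 4 5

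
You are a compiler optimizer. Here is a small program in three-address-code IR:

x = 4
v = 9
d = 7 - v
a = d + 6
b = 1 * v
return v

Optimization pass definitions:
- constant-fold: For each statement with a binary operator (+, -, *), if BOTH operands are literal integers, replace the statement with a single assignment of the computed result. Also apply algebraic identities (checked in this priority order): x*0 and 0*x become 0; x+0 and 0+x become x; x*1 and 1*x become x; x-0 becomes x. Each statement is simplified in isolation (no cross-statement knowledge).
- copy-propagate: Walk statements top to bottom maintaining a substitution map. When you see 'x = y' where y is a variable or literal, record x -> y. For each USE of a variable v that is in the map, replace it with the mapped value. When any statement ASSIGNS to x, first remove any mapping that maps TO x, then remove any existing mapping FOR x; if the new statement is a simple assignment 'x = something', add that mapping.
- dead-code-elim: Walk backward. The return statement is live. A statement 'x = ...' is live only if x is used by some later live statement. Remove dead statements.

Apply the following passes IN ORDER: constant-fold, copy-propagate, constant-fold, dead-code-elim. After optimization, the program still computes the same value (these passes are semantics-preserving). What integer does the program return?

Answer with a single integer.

Initial IR:
  x = 4
  v = 9
  d = 7 - v
  a = d + 6
  b = 1 * v
  return v
After constant-fold (6 stmts):
  x = 4
  v = 9
  d = 7 - v
  a = d + 6
  b = v
  return v
After copy-propagate (6 stmts):
  x = 4
  v = 9
  d = 7 - 9
  a = d + 6
  b = 9
  return 9
After constant-fold (6 stmts):
  x = 4
  v = 9
  d = -2
  a = d + 6
  b = 9
  return 9
After dead-code-elim (1 stmts):
  return 9
Evaluate:
  x = 4  =>  x = 4
  v = 9  =>  v = 9
  d = 7 - v  =>  d = -2
  a = d + 6  =>  a = 4
  b = 1 * v  =>  b = 9
  return v = 9

Answer: 9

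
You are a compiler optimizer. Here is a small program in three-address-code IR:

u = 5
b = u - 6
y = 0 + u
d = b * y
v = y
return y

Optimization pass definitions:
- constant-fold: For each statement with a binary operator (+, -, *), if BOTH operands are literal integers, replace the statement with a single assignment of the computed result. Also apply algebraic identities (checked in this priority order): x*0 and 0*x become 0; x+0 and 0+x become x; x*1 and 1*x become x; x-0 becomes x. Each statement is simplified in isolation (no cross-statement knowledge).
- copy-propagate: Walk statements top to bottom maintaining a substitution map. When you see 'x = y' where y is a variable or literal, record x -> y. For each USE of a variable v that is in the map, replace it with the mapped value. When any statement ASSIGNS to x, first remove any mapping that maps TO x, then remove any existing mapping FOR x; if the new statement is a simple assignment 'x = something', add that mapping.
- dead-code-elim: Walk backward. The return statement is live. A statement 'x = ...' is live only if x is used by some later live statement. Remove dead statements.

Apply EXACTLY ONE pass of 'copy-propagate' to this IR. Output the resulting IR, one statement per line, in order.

Answer: u = 5
b = 5 - 6
y = 0 + 5
d = b * y
v = y
return y

Derivation:
Applying copy-propagate statement-by-statement:
  [1] u = 5  (unchanged)
  [2] b = u - 6  -> b = 5 - 6
  [3] y = 0 + u  -> y = 0 + 5
  [4] d = b * y  (unchanged)
  [5] v = y  (unchanged)
  [6] return y  (unchanged)
Result (6 stmts):
  u = 5
  b = 5 - 6
  y = 0 + 5
  d = b * y
  v = y
  return y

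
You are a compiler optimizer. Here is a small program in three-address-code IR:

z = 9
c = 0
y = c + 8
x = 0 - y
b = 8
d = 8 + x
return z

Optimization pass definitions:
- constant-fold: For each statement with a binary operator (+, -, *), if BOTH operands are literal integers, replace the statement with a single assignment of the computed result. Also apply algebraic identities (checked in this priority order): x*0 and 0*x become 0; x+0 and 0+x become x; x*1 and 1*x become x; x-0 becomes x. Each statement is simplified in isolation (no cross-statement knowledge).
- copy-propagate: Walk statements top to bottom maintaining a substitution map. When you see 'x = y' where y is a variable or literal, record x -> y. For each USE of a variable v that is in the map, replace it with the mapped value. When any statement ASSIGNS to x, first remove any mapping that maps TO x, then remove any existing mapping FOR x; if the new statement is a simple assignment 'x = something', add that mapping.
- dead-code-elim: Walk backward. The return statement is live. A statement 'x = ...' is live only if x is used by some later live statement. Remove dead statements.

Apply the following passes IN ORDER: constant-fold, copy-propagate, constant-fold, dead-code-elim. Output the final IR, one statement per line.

Answer: return 9

Derivation:
Initial IR:
  z = 9
  c = 0
  y = c + 8
  x = 0 - y
  b = 8
  d = 8 + x
  return z
After constant-fold (7 stmts):
  z = 9
  c = 0
  y = c + 8
  x = 0 - y
  b = 8
  d = 8 + x
  return z
After copy-propagate (7 stmts):
  z = 9
  c = 0
  y = 0 + 8
  x = 0 - y
  b = 8
  d = 8 + x
  return 9
After constant-fold (7 stmts):
  z = 9
  c = 0
  y = 8
  x = 0 - y
  b = 8
  d = 8 + x
  return 9
After dead-code-elim (1 stmts):
  return 9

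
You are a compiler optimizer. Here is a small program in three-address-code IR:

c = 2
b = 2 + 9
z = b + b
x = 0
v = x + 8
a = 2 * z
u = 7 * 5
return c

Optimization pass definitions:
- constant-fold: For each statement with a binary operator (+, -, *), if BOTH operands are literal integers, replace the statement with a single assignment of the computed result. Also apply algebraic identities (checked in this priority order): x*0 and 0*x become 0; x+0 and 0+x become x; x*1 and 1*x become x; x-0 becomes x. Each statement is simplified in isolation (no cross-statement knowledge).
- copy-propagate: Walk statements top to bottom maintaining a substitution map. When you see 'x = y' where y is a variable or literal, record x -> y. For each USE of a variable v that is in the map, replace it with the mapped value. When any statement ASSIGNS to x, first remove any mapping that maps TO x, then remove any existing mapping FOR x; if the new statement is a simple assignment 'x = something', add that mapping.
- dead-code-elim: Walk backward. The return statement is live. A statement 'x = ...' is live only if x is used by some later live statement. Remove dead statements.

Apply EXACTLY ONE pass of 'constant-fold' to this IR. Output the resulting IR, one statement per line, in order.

Answer: c = 2
b = 11
z = b + b
x = 0
v = x + 8
a = 2 * z
u = 35
return c

Derivation:
Applying constant-fold statement-by-statement:
  [1] c = 2  (unchanged)
  [2] b = 2 + 9  -> b = 11
  [3] z = b + b  (unchanged)
  [4] x = 0  (unchanged)
  [5] v = x + 8  (unchanged)
  [6] a = 2 * z  (unchanged)
  [7] u = 7 * 5  -> u = 35
  [8] return c  (unchanged)
Result (8 stmts):
  c = 2
  b = 11
  z = b + b
  x = 0
  v = x + 8
  a = 2 * z
  u = 35
  return c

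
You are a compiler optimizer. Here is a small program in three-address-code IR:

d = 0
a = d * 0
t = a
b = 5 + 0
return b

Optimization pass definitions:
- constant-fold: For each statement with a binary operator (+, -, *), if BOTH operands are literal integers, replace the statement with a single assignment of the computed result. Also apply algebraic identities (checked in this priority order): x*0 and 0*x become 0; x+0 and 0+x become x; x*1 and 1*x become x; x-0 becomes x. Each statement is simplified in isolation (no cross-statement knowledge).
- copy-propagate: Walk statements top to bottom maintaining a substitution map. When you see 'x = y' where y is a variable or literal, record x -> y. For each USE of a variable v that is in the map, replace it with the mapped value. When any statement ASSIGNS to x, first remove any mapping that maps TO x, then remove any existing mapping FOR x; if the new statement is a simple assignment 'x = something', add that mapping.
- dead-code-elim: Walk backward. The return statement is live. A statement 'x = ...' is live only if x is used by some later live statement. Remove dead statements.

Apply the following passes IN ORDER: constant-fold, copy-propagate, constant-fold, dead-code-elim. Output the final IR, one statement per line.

Answer: return 5

Derivation:
Initial IR:
  d = 0
  a = d * 0
  t = a
  b = 5 + 0
  return b
After constant-fold (5 stmts):
  d = 0
  a = 0
  t = a
  b = 5
  return b
After copy-propagate (5 stmts):
  d = 0
  a = 0
  t = 0
  b = 5
  return 5
After constant-fold (5 stmts):
  d = 0
  a = 0
  t = 0
  b = 5
  return 5
After dead-code-elim (1 stmts):
  return 5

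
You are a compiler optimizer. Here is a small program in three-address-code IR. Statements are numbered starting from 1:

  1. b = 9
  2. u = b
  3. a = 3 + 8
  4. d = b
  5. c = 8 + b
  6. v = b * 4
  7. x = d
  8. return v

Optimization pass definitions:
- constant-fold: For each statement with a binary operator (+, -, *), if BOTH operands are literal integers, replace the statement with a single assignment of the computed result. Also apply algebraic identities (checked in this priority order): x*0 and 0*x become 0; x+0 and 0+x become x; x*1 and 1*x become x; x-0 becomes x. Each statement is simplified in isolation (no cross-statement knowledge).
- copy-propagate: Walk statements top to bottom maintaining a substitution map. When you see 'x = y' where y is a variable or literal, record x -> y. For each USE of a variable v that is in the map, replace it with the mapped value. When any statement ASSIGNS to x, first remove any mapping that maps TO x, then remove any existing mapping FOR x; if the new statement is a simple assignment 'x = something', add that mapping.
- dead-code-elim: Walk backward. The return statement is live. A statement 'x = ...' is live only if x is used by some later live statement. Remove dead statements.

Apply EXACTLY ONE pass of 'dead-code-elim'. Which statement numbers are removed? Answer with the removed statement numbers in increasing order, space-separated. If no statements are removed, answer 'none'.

Answer: 2 3 4 5 7

Derivation:
Backward liveness scan:
Stmt 1 'b = 9': KEEP (b is live); live-in = []
Stmt 2 'u = b': DEAD (u not in live set ['b'])
Stmt 3 'a = 3 + 8': DEAD (a not in live set ['b'])
Stmt 4 'd = b': DEAD (d not in live set ['b'])
Stmt 5 'c = 8 + b': DEAD (c not in live set ['b'])
Stmt 6 'v = b * 4': KEEP (v is live); live-in = ['b']
Stmt 7 'x = d': DEAD (x not in live set ['v'])
Stmt 8 'return v': KEEP (return); live-in = ['v']
Removed statement numbers: [2, 3, 4, 5, 7]
Surviving IR:
  b = 9
  v = b * 4
  return v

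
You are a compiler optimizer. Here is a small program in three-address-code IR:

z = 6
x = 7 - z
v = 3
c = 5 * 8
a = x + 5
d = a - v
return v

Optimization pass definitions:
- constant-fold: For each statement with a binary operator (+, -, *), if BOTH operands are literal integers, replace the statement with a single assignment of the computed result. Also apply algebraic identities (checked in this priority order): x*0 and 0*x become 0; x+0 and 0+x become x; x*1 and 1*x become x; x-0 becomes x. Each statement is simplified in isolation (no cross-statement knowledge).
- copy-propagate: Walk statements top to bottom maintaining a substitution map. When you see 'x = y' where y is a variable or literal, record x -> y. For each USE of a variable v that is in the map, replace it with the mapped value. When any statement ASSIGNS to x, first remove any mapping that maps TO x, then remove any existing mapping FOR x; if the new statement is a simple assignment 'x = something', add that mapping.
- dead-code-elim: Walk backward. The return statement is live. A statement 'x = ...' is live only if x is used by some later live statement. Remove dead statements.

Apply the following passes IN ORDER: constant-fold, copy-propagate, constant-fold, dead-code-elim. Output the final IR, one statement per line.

Answer: return 3

Derivation:
Initial IR:
  z = 6
  x = 7 - z
  v = 3
  c = 5 * 8
  a = x + 5
  d = a - v
  return v
After constant-fold (7 stmts):
  z = 6
  x = 7 - z
  v = 3
  c = 40
  a = x + 5
  d = a - v
  return v
After copy-propagate (7 stmts):
  z = 6
  x = 7 - 6
  v = 3
  c = 40
  a = x + 5
  d = a - 3
  return 3
After constant-fold (7 stmts):
  z = 6
  x = 1
  v = 3
  c = 40
  a = x + 5
  d = a - 3
  return 3
After dead-code-elim (1 stmts):
  return 3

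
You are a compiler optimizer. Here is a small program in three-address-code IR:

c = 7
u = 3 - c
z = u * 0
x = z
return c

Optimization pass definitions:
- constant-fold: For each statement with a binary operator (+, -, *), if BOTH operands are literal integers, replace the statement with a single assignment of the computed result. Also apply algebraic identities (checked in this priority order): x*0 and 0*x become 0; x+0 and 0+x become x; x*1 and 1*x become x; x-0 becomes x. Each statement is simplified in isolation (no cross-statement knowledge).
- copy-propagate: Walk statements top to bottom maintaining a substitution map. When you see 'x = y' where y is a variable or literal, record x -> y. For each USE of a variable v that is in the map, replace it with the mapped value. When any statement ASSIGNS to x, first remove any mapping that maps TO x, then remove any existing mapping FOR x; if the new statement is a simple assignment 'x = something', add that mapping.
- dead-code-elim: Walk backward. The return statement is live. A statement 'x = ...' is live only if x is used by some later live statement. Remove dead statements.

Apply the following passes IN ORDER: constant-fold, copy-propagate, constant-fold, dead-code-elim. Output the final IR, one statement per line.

Answer: return 7

Derivation:
Initial IR:
  c = 7
  u = 3 - c
  z = u * 0
  x = z
  return c
After constant-fold (5 stmts):
  c = 7
  u = 3 - c
  z = 0
  x = z
  return c
After copy-propagate (5 stmts):
  c = 7
  u = 3 - 7
  z = 0
  x = 0
  return 7
After constant-fold (5 stmts):
  c = 7
  u = -4
  z = 0
  x = 0
  return 7
After dead-code-elim (1 stmts):
  return 7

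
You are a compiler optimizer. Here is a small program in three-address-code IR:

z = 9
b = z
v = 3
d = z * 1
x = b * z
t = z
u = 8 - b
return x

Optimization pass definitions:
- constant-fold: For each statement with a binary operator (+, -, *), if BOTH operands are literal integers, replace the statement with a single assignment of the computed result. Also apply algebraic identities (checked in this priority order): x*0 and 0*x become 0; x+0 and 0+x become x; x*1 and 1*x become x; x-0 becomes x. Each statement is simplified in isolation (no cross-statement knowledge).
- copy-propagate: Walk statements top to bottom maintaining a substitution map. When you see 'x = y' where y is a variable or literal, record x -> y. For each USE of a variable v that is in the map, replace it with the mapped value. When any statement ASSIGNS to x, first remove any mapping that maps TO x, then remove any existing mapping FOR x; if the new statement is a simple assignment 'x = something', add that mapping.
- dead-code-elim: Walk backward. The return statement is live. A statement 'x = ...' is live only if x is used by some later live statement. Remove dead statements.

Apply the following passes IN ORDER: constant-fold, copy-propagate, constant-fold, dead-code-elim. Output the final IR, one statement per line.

Initial IR:
  z = 9
  b = z
  v = 3
  d = z * 1
  x = b * z
  t = z
  u = 8 - b
  return x
After constant-fold (8 stmts):
  z = 9
  b = z
  v = 3
  d = z
  x = b * z
  t = z
  u = 8 - b
  return x
After copy-propagate (8 stmts):
  z = 9
  b = 9
  v = 3
  d = 9
  x = 9 * 9
  t = 9
  u = 8 - 9
  return x
After constant-fold (8 stmts):
  z = 9
  b = 9
  v = 3
  d = 9
  x = 81
  t = 9
  u = -1
  return x
After dead-code-elim (2 stmts):
  x = 81
  return x

Answer: x = 81
return x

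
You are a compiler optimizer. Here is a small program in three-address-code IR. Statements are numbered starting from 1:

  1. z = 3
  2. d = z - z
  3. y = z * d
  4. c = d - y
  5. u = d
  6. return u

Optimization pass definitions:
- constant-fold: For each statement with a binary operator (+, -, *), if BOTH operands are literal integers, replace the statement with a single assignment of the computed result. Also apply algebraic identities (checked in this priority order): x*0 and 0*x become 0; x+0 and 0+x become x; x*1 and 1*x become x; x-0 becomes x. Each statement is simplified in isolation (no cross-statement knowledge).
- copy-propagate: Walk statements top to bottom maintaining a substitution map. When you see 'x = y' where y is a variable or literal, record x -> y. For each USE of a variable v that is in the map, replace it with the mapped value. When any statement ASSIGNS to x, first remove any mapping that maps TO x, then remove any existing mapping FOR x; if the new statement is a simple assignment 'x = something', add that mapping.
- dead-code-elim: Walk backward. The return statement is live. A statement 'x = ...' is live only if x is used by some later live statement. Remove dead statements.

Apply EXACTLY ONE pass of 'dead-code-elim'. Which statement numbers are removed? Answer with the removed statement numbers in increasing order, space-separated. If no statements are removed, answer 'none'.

Backward liveness scan:
Stmt 1 'z = 3': KEEP (z is live); live-in = []
Stmt 2 'd = z - z': KEEP (d is live); live-in = ['z']
Stmt 3 'y = z * d': DEAD (y not in live set ['d'])
Stmt 4 'c = d - y': DEAD (c not in live set ['d'])
Stmt 5 'u = d': KEEP (u is live); live-in = ['d']
Stmt 6 'return u': KEEP (return); live-in = ['u']
Removed statement numbers: [3, 4]
Surviving IR:
  z = 3
  d = z - z
  u = d
  return u

Answer: 3 4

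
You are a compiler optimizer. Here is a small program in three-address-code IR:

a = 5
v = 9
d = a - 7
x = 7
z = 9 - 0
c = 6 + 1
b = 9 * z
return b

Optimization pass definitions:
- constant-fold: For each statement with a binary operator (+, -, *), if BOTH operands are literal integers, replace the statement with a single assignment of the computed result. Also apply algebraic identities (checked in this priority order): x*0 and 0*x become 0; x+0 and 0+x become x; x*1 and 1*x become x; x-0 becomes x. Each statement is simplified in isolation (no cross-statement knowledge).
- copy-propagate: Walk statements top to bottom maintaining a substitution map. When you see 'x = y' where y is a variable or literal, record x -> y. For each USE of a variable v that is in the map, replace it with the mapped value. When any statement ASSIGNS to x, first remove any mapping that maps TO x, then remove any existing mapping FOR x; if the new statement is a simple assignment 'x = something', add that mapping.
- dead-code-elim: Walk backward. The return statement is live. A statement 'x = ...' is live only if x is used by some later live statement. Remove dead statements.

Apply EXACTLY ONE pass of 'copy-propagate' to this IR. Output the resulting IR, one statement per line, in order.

Answer: a = 5
v = 9
d = 5 - 7
x = 7
z = 9 - 0
c = 6 + 1
b = 9 * z
return b

Derivation:
Applying copy-propagate statement-by-statement:
  [1] a = 5  (unchanged)
  [2] v = 9  (unchanged)
  [3] d = a - 7  -> d = 5 - 7
  [4] x = 7  (unchanged)
  [5] z = 9 - 0  (unchanged)
  [6] c = 6 + 1  (unchanged)
  [7] b = 9 * z  (unchanged)
  [8] return b  (unchanged)
Result (8 stmts):
  a = 5
  v = 9
  d = 5 - 7
  x = 7
  z = 9 - 0
  c = 6 + 1
  b = 9 * z
  return b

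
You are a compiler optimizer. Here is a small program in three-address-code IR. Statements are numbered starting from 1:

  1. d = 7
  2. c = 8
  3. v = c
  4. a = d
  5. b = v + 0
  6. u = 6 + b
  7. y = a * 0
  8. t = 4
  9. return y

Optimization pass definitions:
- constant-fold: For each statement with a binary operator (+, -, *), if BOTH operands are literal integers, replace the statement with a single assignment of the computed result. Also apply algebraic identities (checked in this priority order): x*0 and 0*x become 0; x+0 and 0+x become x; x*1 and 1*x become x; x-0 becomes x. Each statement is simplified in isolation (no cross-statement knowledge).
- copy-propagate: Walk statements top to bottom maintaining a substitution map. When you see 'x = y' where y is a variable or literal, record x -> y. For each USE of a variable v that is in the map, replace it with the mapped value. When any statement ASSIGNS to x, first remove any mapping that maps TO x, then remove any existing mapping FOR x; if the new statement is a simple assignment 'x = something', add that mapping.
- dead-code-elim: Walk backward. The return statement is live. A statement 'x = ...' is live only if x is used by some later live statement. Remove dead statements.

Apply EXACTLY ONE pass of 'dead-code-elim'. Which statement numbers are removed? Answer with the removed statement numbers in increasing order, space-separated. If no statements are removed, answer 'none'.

Backward liveness scan:
Stmt 1 'd = 7': KEEP (d is live); live-in = []
Stmt 2 'c = 8': DEAD (c not in live set ['d'])
Stmt 3 'v = c': DEAD (v not in live set ['d'])
Stmt 4 'a = d': KEEP (a is live); live-in = ['d']
Stmt 5 'b = v + 0': DEAD (b not in live set ['a'])
Stmt 6 'u = 6 + b': DEAD (u not in live set ['a'])
Stmt 7 'y = a * 0': KEEP (y is live); live-in = ['a']
Stmt 8 't = 4': DEAD (t not in live set ['y'])
Stmt 9 'return y': KEEP (return); live-in = ['y']
Removed statement numbers: [2, 3, 5, 6, 8]
Surviving IR:
  d = 7
  a = d
  y = a * 0
  return y

Answer: 2 3 5 6 8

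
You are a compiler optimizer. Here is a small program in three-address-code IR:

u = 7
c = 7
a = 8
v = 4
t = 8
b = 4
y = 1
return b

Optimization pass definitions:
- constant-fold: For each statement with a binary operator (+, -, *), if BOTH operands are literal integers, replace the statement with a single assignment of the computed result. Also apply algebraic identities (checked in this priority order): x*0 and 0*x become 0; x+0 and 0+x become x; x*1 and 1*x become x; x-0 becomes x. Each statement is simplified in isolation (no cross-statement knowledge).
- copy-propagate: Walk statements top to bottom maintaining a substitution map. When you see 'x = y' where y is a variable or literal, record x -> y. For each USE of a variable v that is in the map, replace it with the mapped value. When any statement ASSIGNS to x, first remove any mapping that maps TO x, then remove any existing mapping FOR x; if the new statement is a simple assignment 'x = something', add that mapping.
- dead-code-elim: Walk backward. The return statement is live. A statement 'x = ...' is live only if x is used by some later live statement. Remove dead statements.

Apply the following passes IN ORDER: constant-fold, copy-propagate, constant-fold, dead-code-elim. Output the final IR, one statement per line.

Initial IR:
  u = 7
  c = 7
  a = 8
  v = 4
  t = 8
  b = 4
  y = 1
  return b
After constant-fold (8 stmts):
  u = 7
  c = 7
  a = 8
  v = 4
  t = 8
  b = 4
  y = 1
  return b
After copy-propagate (8 stmts):
  u = 7
  c = 7
  a = 8
  v = 4
  t = 8
  b = 4
  y = 1
  return 4
After constant-fold (8 stmts):
  u = 7
  c = 7
  a = 8
  v = 4
  t = 8
  b = 4
  y = 1
  return 4
After dead-code-elim (1 stmts):
  return 4

Answer: return 4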